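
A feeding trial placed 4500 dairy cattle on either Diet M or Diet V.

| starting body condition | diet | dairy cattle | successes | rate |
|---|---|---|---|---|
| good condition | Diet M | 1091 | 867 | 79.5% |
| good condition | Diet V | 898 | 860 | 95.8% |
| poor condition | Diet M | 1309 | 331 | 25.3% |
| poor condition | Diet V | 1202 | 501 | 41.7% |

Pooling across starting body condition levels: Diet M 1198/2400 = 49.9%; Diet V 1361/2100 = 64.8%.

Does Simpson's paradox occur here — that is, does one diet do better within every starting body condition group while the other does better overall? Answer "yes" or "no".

Within each starting body condition level (good condition 79.5% vs 95.8%; poor condition 25.3% vs 41.7%), Diet V has the higher rate every time. Pooled: 49.9% vs 64.8% — Diet V has the higher rate overall. They agree.

no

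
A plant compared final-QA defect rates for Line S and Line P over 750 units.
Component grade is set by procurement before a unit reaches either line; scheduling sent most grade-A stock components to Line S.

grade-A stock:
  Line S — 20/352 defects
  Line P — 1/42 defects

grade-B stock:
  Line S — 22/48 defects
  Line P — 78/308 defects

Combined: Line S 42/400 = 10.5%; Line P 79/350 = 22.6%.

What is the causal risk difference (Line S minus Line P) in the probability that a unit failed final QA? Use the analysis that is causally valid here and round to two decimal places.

+0.11

Here component grade is a common cause — it drives both which line a case falls under and the outcome. The crude comparison mixes populations; the stratum-specific rates are the causally relevant ones.
Adjusting over the population distribution of component grade: 0.525·(0.057−0.024) + 0.475·(0.458−0.253) = +0.115.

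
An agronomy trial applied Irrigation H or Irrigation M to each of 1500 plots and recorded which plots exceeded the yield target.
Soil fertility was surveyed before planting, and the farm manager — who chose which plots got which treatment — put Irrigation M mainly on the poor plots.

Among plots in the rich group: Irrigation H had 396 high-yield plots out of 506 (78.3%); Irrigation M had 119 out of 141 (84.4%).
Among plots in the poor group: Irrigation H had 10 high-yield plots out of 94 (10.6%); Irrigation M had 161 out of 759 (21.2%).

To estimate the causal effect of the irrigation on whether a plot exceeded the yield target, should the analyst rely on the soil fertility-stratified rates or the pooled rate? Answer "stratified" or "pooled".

Irrigation M is higher inside every soil fertility stratum but Irrigation H is higher in aggregate. Whether to stratify depends on how soil fertility relates to the irrigation.
Soil fertility differs across irrigations for reasons unrelated to any effect of the irrigation itself, and it separately predicts the outcome — a classic confounder. We must compare within soil fertility levels.
Within each level — rich: 78.3% vs 84.4%; poor: 10.6% vs 21.2% — Irrigation M is higher every time.

stratified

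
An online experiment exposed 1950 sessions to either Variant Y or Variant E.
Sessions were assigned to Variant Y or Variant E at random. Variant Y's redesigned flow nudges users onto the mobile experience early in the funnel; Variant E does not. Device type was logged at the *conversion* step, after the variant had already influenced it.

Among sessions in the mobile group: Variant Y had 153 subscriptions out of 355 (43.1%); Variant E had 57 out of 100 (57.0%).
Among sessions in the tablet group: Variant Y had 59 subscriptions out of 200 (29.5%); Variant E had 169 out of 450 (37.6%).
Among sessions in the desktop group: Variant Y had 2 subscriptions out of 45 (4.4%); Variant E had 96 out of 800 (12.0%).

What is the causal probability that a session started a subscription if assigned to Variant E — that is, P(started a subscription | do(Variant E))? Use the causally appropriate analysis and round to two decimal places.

Device type lies on the pathway variant → device type → outcome, so adjusting for it blocks the indirect effect. For the total causal effect of variant, use the unadjusted pooled rates.
So P(outcome | do(Variant E)) is just the pooled rate for Variant E: 322/1350 = 0.239.

0.24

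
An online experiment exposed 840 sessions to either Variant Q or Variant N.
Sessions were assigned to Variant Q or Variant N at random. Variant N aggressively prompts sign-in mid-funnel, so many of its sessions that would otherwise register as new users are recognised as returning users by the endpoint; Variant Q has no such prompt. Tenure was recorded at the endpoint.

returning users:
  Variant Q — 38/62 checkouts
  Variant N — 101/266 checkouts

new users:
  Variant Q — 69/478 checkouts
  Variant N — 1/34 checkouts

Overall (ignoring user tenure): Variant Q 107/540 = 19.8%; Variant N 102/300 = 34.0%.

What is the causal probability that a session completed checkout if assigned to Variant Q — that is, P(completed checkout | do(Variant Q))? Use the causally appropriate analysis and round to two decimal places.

The distribution of user tenure is itself part of what the variant does — it is an intermediate outcome. Holding it fixed would remove that part of the effect; the total effect is the pooled difference.
So P(outcome | do(Variant Q)) is just the pooled rate for Variant Q: 107/540 = 0.198.

0.20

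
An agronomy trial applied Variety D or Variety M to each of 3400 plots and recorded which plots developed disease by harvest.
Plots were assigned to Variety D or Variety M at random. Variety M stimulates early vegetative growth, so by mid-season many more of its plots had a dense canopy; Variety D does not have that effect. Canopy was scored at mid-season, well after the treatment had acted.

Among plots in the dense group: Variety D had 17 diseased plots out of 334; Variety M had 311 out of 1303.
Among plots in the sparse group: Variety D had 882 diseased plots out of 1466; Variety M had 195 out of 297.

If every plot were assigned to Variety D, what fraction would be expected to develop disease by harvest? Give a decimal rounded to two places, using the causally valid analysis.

Within every mid-season canopy level Variety D has the lower rate, yet pooled Variety M does — Simpson's reversal.
Mid-season canopy is downstream of the variety. One should not condition on a consequence of treatment, so the overall rates are the right comparison.
So P(outcome | do(Variety D)) is just the pooled rate for Variety D: 899/1800 = 0.499.

0.50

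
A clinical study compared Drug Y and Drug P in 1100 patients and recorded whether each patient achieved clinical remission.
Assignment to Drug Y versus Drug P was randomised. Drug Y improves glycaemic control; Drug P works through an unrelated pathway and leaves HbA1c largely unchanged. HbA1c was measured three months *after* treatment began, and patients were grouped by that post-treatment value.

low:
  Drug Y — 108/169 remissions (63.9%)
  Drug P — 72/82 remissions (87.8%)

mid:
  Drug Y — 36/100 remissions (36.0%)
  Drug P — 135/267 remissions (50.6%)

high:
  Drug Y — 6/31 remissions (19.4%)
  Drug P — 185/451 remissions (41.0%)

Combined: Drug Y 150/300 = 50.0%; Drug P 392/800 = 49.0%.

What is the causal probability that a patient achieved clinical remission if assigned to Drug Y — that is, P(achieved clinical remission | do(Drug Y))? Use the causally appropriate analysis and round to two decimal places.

HbA1c here is a post-treatment variable shaped by the drug; conditioning on it would introduce bias rather than remove it. The overall comparison is the causal one.
So P(outcome | do(Drug Y)) is just the pooled rate for Drug Y: 150/300 = 0.500.

0.50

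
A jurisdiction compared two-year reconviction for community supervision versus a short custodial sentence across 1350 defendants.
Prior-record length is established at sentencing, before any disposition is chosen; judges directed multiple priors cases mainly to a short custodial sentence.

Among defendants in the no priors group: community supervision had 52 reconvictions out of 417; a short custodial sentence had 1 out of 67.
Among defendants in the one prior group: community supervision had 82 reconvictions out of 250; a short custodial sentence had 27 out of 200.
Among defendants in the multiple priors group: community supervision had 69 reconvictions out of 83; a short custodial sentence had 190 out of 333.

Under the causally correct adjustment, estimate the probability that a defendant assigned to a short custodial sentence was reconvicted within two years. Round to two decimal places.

0.23

Within every prior-record length level a short custodial sentence has the lower rate, yet pooled community supervision does — Simpson's reversal.
Prior-record length satisfies the back-door criterion: it is not a descendant of the disposition, and it blocks the spurious path from disposition to outcome. Adjusting for it (i.e., using the within-prior-record length rates) gives the causal effect.
Standardising a short custodial sentence to the population prior-record length mix: 0.359·1/67 + 0.333·27/200 + 0.308·190/333 = 0.226.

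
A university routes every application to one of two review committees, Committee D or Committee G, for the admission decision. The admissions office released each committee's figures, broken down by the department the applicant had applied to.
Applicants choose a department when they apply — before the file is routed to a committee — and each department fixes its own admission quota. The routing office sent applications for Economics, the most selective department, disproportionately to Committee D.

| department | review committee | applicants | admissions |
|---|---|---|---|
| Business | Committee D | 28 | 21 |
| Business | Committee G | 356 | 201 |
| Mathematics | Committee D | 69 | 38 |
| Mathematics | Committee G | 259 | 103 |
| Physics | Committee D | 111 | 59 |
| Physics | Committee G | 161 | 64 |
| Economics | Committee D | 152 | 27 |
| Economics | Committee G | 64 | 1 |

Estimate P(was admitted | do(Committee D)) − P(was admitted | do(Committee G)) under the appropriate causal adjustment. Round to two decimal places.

Since department is a pre-existing factor (not a product of the review committee) and it affects the outcome on its own, it is a confounder. The stratified rates, not the pooled rate, identify the causal effect.
Adjusting over the population distribution of department: 0.320·(0.750−0.565) + 0.273·(0.551−0.398) + 0.227·(0.532−0.398) + 0.180·(0.178−0.016) = +0.161.

+0.16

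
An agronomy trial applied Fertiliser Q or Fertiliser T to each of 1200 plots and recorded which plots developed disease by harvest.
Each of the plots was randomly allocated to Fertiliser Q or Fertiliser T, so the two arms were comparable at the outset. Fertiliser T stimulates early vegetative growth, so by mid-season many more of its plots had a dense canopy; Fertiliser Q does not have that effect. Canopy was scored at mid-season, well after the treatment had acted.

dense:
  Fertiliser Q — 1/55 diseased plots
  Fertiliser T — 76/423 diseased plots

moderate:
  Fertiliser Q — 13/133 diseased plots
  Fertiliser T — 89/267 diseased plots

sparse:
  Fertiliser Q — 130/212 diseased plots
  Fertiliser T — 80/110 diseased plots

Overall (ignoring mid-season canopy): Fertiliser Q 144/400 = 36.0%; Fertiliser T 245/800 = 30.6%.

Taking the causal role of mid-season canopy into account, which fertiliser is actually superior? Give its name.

Mid-season canopy is recorded after the fertiliser and is itself shifted by it — it sits on the causal path from fertiliser to outcome. Conditioning on a mediator would strip out part of the effect we want; the pooled comparison gives the total causal effect.
Pooled: Fertiliser Q 36.0% vs Fertiliser T 30.6%; Fertiliser T is lower overall.

Fertiliser T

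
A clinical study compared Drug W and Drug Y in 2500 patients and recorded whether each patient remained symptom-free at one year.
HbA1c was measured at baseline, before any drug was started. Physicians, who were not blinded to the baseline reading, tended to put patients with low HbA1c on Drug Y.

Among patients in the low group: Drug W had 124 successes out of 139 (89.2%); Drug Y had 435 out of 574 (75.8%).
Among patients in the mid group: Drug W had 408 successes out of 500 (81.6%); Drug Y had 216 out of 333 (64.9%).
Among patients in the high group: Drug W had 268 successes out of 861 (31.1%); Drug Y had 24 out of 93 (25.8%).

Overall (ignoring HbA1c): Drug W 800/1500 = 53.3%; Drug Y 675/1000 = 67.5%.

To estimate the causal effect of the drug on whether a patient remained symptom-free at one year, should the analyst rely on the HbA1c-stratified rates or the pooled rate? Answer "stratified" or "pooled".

Since HbA1c is a pre-existing factor (not a product of the drug) and it affects the outcome on its own, it is a confounder. The stratified rates, not the pooled rate, identify the causal effect.
Within each level — low: 89.2% vs 75.8%; mid: 81.6% vs 64.9%; high: 31.1% vs 25.8% — Drug W is higher every time.

stratified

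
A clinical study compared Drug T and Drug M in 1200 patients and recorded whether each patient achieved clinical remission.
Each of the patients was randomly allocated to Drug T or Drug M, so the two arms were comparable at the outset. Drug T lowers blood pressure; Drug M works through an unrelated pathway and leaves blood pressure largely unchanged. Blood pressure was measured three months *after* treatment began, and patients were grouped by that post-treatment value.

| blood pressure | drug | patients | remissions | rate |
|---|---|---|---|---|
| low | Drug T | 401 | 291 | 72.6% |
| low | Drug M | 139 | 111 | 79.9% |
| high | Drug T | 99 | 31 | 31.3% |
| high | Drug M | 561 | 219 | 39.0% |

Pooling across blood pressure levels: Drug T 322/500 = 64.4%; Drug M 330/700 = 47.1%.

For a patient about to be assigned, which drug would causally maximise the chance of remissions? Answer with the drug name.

The blood pressure-specific comparison favours Drug M throughout, but the pooled figures favour Drug T. The question is whether to condition on blood pressure.
Blood pressure lies on the pathway drug → blood pressure → outcome, so adjusting for it blocks the indirect effect. For the total causal effect of drug, use the unadjusted pooled rates.
Pooled: Drug T 64.4% vs Drug M 47.1%; Drug T is higher overall.

Drug T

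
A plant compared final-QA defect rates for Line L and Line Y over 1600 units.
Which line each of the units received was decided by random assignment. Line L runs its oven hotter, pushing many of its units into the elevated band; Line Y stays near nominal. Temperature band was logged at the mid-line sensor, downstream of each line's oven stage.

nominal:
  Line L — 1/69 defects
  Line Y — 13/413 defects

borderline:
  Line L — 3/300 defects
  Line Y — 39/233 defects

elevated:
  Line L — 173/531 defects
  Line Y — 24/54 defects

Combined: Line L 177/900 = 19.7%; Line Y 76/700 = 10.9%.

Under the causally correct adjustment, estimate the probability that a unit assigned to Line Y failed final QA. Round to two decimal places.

In-process temperature band here is a post-treatment variable shaped by the line; conditioning on it would introduce bias rather than remove it. The overall comparison is the causal one.
So P(outcome | do(Line Y)) is just the pooled rate for Line Y: 76/700 = 0.109.

0.11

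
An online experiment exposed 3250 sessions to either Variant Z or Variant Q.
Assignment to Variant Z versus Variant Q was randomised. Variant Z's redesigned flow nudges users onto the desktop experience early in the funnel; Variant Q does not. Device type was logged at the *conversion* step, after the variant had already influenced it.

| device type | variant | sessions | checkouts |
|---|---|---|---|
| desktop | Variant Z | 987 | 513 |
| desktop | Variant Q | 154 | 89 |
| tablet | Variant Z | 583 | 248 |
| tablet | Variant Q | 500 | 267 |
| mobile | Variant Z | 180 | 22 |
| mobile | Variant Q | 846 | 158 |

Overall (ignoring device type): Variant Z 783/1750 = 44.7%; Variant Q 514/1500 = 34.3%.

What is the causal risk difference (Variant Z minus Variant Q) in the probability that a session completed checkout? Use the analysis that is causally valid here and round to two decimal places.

+0.10

The device type-specific comparison favours Variant Q throughout, but the pooled figures favour Variant Z. The question is whether to condition on device type.
The distribution of device type is itself part of what the variant does — it is an intermediate outcome. Holding it fixed would remove that part of the effect; the total effect is the pooled difference.
The causal difference is the pooled difference: 0.447 − 0.343 = +0.105.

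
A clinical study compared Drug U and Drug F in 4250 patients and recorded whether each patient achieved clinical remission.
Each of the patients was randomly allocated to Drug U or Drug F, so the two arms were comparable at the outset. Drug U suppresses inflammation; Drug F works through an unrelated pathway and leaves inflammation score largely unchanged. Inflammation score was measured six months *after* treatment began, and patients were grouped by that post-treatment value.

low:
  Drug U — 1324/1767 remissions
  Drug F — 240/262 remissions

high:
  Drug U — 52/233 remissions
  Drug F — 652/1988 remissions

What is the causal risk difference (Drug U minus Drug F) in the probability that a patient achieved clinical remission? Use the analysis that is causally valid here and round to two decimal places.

+0.29

Within every inflammation score level Drug F has the higher rate, yet pooled Drug U does — Simpson's reversal.
Inflammation score is recorded after the drug and is itself shifted by it — it sits on the causal path from drug to outcome. Conditioning on a mediator would strip out part of the effect we want; the pooled comparison gives the total causal effect.
The causal difference is the pooled difference: 0.688 − 0.396 = +0.292.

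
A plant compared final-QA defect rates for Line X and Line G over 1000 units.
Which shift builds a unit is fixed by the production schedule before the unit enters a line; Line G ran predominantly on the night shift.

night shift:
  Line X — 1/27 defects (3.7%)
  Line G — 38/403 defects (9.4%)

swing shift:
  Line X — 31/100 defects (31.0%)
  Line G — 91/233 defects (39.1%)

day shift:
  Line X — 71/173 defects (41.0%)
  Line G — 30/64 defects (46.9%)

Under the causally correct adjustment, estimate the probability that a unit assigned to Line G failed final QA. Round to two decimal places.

0.28

The shift-specific comparison favours Line X throughout, but the pooled figures favour Line G. The question is whether to condition on shift.
Shift satisfies the back-door criterion: it is not a descendant of the line, and it blocks the spurious path from line to outcome. Adjusting for it (i.e., using the within-shift rates) gives the causal effect.
Standardising Line G to the population shift mix: 0.430·38/403 + 0.333·91/233 + 0.237·30/64 = 0.282.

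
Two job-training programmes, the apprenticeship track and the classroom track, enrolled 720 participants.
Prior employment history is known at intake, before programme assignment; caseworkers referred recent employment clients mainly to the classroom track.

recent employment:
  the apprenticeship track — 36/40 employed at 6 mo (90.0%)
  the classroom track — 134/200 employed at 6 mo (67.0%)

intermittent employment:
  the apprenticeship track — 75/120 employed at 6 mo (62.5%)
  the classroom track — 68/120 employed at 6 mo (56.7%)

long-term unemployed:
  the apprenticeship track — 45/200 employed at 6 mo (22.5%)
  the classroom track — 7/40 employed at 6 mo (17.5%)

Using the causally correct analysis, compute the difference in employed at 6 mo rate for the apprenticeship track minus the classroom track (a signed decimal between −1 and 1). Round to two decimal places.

Nothing the programme does changes prior employment history; the imbalance is an allocation artefact. With prior employment history also predicting the outcome, the pooled figure is confounded, and the within-stratum comparison is the causal one.
Adjusting over the population distribution of prior employment history: 0.333·(0.900−0.670) + 0.333·(0.625−0.567) + 0.333·(0.225−0.175) = +0.113.

+0.11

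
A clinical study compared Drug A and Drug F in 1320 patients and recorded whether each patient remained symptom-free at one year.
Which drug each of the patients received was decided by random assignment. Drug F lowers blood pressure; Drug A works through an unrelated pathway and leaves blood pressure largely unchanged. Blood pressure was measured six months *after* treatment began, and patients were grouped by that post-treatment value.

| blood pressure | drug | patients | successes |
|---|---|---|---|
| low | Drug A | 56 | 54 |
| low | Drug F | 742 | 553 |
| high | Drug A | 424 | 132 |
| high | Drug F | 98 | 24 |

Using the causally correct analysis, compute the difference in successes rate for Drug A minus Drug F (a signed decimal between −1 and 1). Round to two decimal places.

-0.30

The stratified and pooled comparisons disagree (Drug A wins within each blood pressure; Drug F wins overall), so the answer turns on the causal role of blood pressure.
Blood pressure here is a post-treatment variable shaped by the drug; conditioning on it would introduce bias rather than remove it. The overall comparison is the causal one.
The causal difference is the pooled difference: 0.388 − 0.687 = -0.299.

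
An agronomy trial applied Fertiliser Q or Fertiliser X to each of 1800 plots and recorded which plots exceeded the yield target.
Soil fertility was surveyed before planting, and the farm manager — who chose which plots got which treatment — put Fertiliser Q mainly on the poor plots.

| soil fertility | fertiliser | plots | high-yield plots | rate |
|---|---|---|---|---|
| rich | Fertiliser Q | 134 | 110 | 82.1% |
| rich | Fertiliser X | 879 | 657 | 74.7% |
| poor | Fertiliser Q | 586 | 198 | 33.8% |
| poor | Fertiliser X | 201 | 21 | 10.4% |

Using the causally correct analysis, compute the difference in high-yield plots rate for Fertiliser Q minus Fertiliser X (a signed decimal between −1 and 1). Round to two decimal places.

Here soil fertility is a common cause — it drives both which fertiliser a case falls under and the outcome. The crude comparison mixes populations; the stratum-specific rates are the causally relevant ones.
Adjusting over the population distribution of soil fertility: 0.563·(0.821−0.747) + 0.437·(0.338−0.104) = +0.143.

+0.14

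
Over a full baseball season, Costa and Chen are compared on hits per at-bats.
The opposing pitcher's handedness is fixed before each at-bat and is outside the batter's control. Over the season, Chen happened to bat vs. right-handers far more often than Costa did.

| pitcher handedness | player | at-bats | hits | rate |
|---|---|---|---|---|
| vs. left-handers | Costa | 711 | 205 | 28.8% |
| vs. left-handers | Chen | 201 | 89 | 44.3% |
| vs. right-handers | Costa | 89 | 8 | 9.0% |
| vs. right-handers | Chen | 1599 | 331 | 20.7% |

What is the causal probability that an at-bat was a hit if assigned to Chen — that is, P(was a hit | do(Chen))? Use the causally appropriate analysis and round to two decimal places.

0.29

The imbalance in pitcher handedness arose from how at-bats were allocated, not from anything the player did; and pitcher handedness independently affects the outcome. The pooled gap is confounded — condition on pitcher handedness.
Standardising Chen to the population pitcher handedness mix: 0.351·89/201 + 0.649·331/1599 = 0.290.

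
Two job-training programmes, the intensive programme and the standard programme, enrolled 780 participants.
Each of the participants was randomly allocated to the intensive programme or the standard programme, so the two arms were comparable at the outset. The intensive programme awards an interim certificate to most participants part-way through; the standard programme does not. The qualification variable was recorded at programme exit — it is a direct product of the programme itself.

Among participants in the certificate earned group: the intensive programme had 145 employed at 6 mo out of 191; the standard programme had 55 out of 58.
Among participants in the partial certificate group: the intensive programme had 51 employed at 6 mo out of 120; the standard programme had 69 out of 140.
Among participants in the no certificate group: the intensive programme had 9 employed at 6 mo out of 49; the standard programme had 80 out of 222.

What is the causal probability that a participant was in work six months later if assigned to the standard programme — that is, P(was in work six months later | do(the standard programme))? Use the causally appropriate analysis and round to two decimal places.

The distribution of qualification attained during the programme is itself part of what the programme does — it is an intermediate outcome. Holding it fixed would remove that part of the effect; the total effect is the pooled difference.
So P(outcome | do(the standard programme)) is just the pooled rate for the standard programme: 204/420 = 0.486.

0.49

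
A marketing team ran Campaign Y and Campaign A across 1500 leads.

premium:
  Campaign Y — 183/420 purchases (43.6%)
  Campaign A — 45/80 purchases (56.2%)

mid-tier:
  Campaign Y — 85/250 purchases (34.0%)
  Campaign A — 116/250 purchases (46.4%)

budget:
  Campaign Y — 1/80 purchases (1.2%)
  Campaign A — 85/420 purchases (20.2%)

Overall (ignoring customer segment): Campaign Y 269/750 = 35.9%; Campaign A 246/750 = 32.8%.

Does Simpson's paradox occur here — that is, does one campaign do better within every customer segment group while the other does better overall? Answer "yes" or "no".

Within each customer segment level (premium 43.6% vs 56.2%; mid-tier 34.0% vs 46.4%; budget 1.2% vs 20.2%), Campaign A has the higher rate every time. Pooled: 35.9% vs 32.8% — Campaign Y has the higher rate overall. The two comparisons disagree.

yes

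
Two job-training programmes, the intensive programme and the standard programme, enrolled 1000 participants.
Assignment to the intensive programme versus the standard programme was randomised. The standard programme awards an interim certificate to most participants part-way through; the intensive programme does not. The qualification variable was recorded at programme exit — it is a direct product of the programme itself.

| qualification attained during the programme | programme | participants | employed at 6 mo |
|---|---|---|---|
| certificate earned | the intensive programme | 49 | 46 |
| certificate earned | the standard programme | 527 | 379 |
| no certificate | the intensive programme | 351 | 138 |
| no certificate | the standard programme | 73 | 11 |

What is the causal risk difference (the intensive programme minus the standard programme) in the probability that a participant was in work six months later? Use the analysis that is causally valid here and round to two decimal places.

-0.19

Within every qualification attained during the programme level the intensive programme has the higher rate, yet pooled the standard programme does — Simpson's reversal.
Qualification attained during the programme is downstream of the programme. One should not condition on a consequence of treatment, so the overall rates are the right comparison.
The causal difference is the pooled difference: 0.460 − 0.650 = -0.190.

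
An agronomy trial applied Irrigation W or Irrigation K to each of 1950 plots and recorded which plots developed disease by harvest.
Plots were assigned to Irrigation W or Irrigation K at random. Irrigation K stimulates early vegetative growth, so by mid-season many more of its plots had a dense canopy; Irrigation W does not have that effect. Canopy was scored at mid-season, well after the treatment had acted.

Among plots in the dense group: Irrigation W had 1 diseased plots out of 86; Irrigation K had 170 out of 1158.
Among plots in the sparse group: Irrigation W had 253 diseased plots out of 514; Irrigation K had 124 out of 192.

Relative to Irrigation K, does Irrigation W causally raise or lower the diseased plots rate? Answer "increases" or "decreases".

The mid-season canopy-specific comparison favours Irrigation W throughout, but the pooled figures favour Irrigation K. The question is whether to condition on mid-season canopy.
Stratifying would compare irrigations among plots the irrigations themselves sorted into mid-season canopy groups — a form of selection on an intermediate. The unconditioned pooled rates give the total causal effect.
Pooled: Irrigation W 42.3% vs Irrigation K 21.8%; Irrigation K is lower overall.

increases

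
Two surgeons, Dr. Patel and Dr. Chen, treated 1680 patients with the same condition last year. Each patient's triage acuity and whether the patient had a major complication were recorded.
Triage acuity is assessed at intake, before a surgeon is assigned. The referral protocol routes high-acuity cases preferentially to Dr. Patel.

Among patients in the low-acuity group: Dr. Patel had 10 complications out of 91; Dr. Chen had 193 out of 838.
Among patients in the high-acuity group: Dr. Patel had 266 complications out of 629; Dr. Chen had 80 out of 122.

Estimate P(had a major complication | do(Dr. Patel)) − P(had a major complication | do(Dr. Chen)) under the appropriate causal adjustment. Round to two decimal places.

-0.17

Since triage acuity is a pre-existing factor (not a product of the surgeon) and it affects the outcome on its own, it is a confounder. The stratified rates, not the pooled rate, identify the causal effect.
Adjusting over the population distribution of triage acuity: 0.553·(0.110−0.230) + 0.447·(0.423−0.656) = -0.171.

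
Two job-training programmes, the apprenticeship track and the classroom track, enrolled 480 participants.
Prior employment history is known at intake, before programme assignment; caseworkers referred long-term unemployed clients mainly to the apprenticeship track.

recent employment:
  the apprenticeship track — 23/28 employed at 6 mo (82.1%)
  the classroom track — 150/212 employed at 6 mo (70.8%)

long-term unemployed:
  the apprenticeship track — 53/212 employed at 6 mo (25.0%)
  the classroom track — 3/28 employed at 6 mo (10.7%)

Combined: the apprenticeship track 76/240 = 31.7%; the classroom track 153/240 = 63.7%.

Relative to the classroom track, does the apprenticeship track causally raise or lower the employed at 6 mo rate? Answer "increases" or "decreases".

the apprenticeship track is higher inside every prior employment history stratum but the classroom track is higher in aggregate. Whether to stratify depends on how prior employment history relates to the programme.
Here prior employment history is a common cause — it drives both which programme a case falls under and the outcome. The crude comparison mixes populations; the stratum-specific rates are the causally relevant ones.
Within each level — recent employment: 82.1% vs 70.8%; long-term unemployed: 25.0% vs 10.7% — the apprenticeship track is higher every time.

increases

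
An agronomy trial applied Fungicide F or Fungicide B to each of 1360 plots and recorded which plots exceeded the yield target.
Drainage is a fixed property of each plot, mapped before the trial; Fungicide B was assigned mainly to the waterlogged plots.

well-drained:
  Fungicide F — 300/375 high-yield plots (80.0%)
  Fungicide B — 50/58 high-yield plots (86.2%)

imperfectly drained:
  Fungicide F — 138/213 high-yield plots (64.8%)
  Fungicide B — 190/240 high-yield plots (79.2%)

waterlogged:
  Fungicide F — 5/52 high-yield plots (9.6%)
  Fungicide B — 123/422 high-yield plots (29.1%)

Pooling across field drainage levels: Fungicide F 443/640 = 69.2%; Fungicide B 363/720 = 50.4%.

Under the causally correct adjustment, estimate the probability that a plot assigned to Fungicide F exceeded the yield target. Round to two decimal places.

The field drainage-specific comparison favours Fungicide B throughout, but the pooled figures favour Fungicide F. The question is whether to condition on field drainage.
Field drainage is set before the fungicide has any effect — it is not caused by the fungicide — and it independently drives the outcome. That makes it a confounder, so the causal comparison is within field drainage levels.
Standardising Fungicide F to the population field drainage mix: 0.318·300/375 + 0.333·138/213 + 0.349·5/52 = 0.504.

0.50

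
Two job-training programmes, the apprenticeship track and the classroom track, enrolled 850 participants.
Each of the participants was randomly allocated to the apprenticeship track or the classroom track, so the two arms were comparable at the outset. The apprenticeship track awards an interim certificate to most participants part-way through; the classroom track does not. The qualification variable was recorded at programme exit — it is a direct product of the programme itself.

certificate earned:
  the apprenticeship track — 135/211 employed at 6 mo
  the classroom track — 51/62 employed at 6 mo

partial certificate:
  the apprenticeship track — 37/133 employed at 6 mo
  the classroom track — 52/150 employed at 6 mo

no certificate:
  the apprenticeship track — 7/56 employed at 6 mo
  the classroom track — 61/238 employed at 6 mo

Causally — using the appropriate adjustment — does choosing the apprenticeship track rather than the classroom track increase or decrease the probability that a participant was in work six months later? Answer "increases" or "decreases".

Qualification attained during the programme lies on the pathway programme → qualification attained during the programme → outcome, so adjusting for it blocks the indirect effect. For the total causal effect of programme, use the unadjusted pooled rates.
Pooled: the apprenticeship track 44.8% vs the classroom track 36.4%; the apprenticeship track is higher overall.

increases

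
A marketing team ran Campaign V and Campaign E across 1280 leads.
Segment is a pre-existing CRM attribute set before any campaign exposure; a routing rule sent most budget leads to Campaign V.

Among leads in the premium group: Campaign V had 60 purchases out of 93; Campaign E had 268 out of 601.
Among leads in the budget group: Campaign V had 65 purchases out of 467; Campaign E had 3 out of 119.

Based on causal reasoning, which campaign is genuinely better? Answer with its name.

The stratified and pooled comparisons disagree (Campaign V wins within each customer segment; Campaign E wins overall), so the answer turns on the causal role of customer segment.
Customer segment differs across campaigns for reasons unrelated to any effect of the campaign itself, and it separately predicts the outcome — a classic confounder. We must compare within customer segment levels.
Within each level — premium: 64.5% vs 44.6%; budget: 13.9% vs 2.5% — Campaign V is higher every time.

Campaign V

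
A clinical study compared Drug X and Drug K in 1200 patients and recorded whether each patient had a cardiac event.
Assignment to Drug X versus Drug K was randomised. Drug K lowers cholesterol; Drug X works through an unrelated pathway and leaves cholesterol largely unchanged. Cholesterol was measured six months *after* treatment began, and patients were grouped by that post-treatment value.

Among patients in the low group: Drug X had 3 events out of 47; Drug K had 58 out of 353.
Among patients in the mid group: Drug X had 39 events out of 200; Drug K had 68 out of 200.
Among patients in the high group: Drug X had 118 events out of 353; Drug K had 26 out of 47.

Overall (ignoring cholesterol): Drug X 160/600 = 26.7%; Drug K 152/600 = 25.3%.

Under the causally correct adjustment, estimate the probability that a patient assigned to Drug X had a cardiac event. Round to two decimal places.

0.27

Drug X is lower inside every cholesterol stratum but Drug K is lower in aggregate. Whether to stratify depends on how cholesterol relates to the drug.
Cholesterol is downstream of the drug. One should not condition on a consequence of treatment, so the overall rates are the right comparison.
So P(outcome | do(Drug X)) is just the pooled rate for Drug X: 160/600 = 0.267.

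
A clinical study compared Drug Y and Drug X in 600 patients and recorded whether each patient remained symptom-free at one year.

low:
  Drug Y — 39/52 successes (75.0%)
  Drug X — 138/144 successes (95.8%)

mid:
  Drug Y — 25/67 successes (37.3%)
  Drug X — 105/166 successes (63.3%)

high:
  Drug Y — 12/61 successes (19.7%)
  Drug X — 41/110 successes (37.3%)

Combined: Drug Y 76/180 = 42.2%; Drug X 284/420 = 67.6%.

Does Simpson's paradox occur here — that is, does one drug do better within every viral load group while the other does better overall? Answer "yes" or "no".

no

Within each viral load level (low 75.0% vs 95.8%; mid 37.3% vs 63.3%; high 19.7% vs 37.3%), Drug X has the higher rate every time. Pooled: 42.2% vs 67.6% — Drug X has the higher rate overall. They agree.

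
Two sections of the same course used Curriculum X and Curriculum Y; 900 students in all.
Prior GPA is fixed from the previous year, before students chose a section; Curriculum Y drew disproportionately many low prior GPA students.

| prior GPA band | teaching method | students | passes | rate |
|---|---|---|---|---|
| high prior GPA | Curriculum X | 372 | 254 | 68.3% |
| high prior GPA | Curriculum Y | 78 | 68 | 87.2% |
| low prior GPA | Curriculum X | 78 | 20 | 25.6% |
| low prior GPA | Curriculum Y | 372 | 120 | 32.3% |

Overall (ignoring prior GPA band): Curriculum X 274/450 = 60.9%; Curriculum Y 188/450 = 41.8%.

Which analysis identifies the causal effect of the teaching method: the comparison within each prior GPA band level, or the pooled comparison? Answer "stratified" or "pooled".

Within every prior GPA band level Curriculum Y has the higher rate, yet pooled Curriculum X does — Simpson's reversal.
The imbalance in prior GPA band arose from how students were allocated, not from anything the teaching method did; and prior GPA band independently affects the outcome. The pooled gap is confounded — condition on prior GPA band.
Within each level — high prior GPA: 68.3% vs 87.2%; low prior GPA: 25.6% vs 32.3% — Curriculum Y is higher every time.

stratified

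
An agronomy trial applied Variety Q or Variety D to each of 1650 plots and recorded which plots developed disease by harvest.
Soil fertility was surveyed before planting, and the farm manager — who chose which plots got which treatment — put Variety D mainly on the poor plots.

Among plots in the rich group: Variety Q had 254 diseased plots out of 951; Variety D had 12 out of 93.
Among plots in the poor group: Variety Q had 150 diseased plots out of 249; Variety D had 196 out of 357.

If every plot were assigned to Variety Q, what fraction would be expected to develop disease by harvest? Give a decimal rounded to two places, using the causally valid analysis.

0.39

Nothing the variety does changes soil fertility; the imbalance is an allocation artefact. With soil fertility also predicting the outcome, the pooled figure is confounded, and the within-stratum comparison is the causal one.
Standardising Variety Q to the population soil fertility mix: 0.633·254/951 + 0.367·150/249 = 0.390.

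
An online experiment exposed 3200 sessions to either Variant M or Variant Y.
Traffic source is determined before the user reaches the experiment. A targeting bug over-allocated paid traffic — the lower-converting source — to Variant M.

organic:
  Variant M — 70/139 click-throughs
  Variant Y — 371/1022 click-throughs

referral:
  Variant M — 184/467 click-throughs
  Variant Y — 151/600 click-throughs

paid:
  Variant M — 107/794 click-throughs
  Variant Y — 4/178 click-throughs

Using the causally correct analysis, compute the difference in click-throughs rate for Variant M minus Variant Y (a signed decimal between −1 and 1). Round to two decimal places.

Within every traffic source level Variant M has the higher rate, yet pooled Variant Y does — Simpson's reversal.
Traffic source differs across variants for reasons unrelated to any effect of the variant itself, and it separately predicts the outcome — a classic confounder. We must compare within traffic source levels.
Adjusting over the population distribution of traffic source: 0.363·(0.504−0.363) + 0.333·(0.394−0.252) + 0.304·(0.135−0.022) = +0.133.

+0.13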